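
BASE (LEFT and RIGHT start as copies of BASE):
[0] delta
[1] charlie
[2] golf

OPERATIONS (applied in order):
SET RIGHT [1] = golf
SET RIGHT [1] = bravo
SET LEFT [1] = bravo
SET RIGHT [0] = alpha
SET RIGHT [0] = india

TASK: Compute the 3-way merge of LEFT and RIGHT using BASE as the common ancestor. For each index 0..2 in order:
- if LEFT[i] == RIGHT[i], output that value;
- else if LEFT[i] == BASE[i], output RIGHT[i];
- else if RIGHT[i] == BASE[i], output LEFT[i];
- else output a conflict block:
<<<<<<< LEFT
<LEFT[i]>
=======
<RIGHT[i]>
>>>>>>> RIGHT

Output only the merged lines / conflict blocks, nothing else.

Answer: india
bravo
golf

Derivation:
Final LEFT:  [delta, bravo, golf]
Final RIGHT: [india, bravo, golf]
i=0: L=delta=BASE, R=india -> take RIGHT -> india
i=1: L=bravo R=bravo -> agree -> bravo
i=2: L=golf R=golf -> agree -> golf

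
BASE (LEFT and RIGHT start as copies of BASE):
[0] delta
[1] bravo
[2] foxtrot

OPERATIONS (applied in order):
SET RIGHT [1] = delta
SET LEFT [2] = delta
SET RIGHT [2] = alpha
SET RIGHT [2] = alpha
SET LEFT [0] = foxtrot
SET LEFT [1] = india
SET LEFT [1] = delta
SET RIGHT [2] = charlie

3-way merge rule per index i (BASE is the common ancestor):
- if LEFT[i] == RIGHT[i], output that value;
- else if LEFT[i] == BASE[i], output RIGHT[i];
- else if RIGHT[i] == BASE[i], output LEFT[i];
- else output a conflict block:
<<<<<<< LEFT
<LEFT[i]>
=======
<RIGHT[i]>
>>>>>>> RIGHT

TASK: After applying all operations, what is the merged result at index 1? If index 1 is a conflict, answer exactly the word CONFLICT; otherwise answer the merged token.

Answer: delta

Derivation:
Final LEFT:  [foxtrot, delta, delta]
Final RIGHT: [delta, delta, charlie]
i=0: L=foxtrot, R=delta=BASE -> take LEFT -> foxtrot
i=1: L=delta R=delta -> agree -> delta
i=2: BASE=foxtrot L=delta R=charlie all differ -> CONFLICT
Index 1 -> delta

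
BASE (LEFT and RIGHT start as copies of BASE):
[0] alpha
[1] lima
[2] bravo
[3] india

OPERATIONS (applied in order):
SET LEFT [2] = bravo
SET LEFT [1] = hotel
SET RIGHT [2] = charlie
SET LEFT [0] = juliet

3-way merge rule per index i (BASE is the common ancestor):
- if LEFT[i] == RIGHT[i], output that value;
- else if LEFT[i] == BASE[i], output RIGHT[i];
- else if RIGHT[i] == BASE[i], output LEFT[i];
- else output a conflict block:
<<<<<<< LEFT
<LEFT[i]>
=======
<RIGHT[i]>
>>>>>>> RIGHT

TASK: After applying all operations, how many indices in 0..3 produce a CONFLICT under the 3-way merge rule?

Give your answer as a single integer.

Answer: 0

Derivation:
Final LEFT:  [juliet, hotel, bravo, india]
Final RIGHT: [alpha, lima, charlie, india]
i=0: L=juliet, R=alpha=BASE -> take LEFT -> juliet
i=1: L=hotel, R=lima=BASE -> take LEFT -> hotel
i=2: L=bravo=BASE, R=charlie -> take RIGHT -> charlie
i=3: L=india R=india -> agree -> india
Conflict count: 0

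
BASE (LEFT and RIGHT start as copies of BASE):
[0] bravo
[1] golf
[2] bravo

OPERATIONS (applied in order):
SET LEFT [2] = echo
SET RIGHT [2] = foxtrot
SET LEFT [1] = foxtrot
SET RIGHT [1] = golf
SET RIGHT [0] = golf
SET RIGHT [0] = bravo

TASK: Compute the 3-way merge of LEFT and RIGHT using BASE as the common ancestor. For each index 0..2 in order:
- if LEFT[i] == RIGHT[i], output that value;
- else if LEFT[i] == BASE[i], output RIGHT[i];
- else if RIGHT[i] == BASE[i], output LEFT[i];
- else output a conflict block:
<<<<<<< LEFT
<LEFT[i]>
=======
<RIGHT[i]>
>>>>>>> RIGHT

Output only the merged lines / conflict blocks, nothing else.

Final LEFT:  [bravo, foxtrot, echo]
Final RIGHT: [bravo, golf, foxtrot]
i=0: L=bravo R=bravo -> agree -> bravo
i=1: L=foxtrot, R=golf=BASE -> take LEFT -> foxtrot
i=2: BASE=bravo L=echo R=foxtrot all differ -> CONFLICT

Answer: bravo
foxtrot
<<<<<<< LEFT
echo
=======
foxtrot
>>>>>>> RIGHT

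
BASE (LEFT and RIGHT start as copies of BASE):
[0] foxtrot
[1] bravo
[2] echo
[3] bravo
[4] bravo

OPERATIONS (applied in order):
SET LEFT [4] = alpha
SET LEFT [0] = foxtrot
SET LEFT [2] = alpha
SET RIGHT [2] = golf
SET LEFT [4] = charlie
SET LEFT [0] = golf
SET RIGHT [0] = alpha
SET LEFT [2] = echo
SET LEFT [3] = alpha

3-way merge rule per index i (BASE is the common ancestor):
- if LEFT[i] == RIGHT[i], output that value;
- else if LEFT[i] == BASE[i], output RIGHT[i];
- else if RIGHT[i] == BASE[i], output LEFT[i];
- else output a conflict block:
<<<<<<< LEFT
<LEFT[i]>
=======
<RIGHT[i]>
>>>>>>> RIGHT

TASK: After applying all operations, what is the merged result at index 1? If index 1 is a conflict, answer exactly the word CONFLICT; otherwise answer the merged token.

Final LEFT:  [golf, bravo, echo, alpha, charlie]
Final RIGHT: [alpha, bravo, golf, bravo, bravo]
i=0: BASE=foxtrot L=golf R=alpha all differ -> CONFLICT
i=1: L=bravo R=bravo -> agree -> bravo
i=2: L=echo=BASE, R=golf -> take RIGHT -> golf
i=3: L=alpha, R=bravo=BASE -> take LEFT -> alpha
i=4: L=charlie, R=bravo=BASE -> take LEFT -> charlie
Index 1 -> bravo

Answer: bravo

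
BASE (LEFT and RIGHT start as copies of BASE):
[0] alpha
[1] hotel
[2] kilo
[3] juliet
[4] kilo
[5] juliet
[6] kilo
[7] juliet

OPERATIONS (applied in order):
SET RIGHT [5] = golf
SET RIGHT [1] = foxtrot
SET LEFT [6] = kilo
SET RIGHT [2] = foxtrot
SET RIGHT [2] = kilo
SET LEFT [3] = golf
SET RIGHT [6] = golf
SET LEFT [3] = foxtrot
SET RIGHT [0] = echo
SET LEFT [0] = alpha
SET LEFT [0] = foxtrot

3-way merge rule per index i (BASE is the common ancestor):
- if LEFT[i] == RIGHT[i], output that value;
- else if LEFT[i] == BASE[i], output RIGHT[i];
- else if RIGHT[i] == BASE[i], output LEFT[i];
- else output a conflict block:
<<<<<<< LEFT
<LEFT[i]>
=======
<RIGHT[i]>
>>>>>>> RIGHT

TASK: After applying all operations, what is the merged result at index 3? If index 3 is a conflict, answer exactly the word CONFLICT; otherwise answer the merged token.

Final LEFT:  [foxtrot, hotel, kilo, foxtrot, kilo, juliet, kilo, juliet]
Final RIGHT: [echo, foxtrot, kilo, juliet, kilo, golf, golf, juliet]
i=0: BASE=alpha L=foxtrot R=echo all differ -> CONFLICT
i=1: L=hotel=BASE, R=foxtrot -> take RIGHT -> foxtrot
i=2: L=kilo R=kilo -> agree -> kilo
i=3: L=foxtrot, R=juliet=BASE -> take LEFT -> foxtrot
i=4: L=kilo R=kilo -> agree -> kilo
i=5: L=juliet=BASE, R=golf -> take RIGHT -> golf
i=6: L=kilo=BASE, R=golf -> take RIGHT -> golf
i=7: L=juliet R=juliet -> agree -> juliet
Index 3 -> foxtrot

Answer: foxtrot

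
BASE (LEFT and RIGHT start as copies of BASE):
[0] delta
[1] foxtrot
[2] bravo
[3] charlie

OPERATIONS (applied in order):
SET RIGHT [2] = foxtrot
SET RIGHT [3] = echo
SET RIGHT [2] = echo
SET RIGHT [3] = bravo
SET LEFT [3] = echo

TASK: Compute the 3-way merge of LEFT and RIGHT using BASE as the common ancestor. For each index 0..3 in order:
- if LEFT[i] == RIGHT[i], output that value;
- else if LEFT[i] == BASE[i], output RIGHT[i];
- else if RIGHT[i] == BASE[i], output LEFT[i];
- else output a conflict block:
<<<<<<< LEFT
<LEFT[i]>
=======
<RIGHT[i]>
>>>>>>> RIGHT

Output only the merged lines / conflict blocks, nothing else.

Answer: delta
foxtrot
echo
<<<<<<< LEFT
echo
=======
bravo
>>>>>>> RIGHT

Derivation:
Final LEFT:  [delta, foxtrot, bravo, echo]
Final RIGHT: [delta, foxtrot, echo, bravo]
i=0: L=delta R=delta -> agree -> delta
i=1: L=foxtrot R=foxtrot -> agree -> foxtrot
i=2: L=bravo=BASE, R=echo -> take RIGHT -> echo
i=3: BASE=charlie L=echo R=bravo all differ -> CONFLICT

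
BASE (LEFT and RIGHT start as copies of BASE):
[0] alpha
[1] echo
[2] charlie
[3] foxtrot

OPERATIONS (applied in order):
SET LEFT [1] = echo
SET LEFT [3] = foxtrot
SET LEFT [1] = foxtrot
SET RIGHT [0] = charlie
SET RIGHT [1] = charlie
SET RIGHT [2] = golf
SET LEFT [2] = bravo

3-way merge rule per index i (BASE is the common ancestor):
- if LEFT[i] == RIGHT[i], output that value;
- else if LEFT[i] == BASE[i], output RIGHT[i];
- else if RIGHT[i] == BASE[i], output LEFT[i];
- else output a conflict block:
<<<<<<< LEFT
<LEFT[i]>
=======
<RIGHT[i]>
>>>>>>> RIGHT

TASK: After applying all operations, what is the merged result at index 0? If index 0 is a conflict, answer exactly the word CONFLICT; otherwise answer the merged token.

Final LEFT:  [alpha, foxtrot, bravo, foxtrot]
Final RIGHT: [charlie, charlie, golf, foxtrot]
i=0: L=alpha=BASE, R=charlie -> take RIGHT -> charlie
i=1: BASE=echo L=foxtrot R=charlie all differ -> CONFLICT
i=2: BASE=charlie L=bravo R=golf all differ -> CONFLICT
i=3: L=foxtrot R=foxtrot -> agree -> foxtrot
Index 0 -> charlie

Answer: charlie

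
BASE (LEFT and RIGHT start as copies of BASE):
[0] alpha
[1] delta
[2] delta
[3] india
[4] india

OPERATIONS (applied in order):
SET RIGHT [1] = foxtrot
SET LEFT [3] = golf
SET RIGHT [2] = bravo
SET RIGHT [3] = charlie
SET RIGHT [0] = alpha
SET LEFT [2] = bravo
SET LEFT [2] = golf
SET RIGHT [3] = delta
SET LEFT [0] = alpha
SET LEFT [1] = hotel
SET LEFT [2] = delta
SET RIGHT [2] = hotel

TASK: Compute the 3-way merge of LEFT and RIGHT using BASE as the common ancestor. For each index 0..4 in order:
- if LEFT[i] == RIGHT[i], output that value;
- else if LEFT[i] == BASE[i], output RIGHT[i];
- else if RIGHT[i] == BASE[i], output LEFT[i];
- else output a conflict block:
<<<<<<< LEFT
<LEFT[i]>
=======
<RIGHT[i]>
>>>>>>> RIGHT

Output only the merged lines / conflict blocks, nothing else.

Answer: alpha
<<<<<<< LEFT
hotel
=======
foxtrot
>>>>>>> RIGHT
hotel
<<<<<<< LEFT
golf
=======
delta
>>>>>>> RIGHT
india

Derivation:
Final LEFT:  [alpha, hotel, delta, golf, india]
Final RIGHT: [alpha, foxtrot, hotel, delta, india]
i=0: L=alpha R=alpha -> agree -> alpha
i=1: BASE=delta L=hotel R=foxtrot all differ -> CONFLICT
i=2: L=delta=BASE, R=hotel -> take RIGHT -> hotel
i=3: BASE=india L=golf R=delta all differ -> CONFLICT
i=4: L=india R=india -> agree -> india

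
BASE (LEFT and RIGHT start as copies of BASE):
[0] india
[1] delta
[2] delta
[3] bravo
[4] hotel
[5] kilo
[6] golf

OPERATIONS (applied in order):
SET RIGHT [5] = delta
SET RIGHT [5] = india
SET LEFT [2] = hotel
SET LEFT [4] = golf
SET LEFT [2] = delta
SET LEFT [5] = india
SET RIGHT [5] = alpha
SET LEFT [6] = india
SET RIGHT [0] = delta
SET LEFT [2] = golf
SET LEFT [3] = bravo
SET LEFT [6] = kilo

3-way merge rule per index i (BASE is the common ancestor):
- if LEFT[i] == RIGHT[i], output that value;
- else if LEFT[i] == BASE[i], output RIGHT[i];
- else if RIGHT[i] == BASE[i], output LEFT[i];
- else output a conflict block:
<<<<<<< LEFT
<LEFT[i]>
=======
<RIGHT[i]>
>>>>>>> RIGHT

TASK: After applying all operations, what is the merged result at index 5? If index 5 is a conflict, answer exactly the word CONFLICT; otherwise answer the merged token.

Answer: CONFLICT

Derivation:
Final LEFT:  [india, delta, golf, bravo, golf, india, kilo]
Final RIGHT: [delta, delta, delta, bravo, hotel, alpha, golf]
i=0: L=india=BASE, R=delta -> take RIGHT -> delta
i=1: L=delta R=delta -> agree -> delta
i=2: L=golf, R=delta=BASE -> take LEFT -> golf
i=3: L=bravo R=bravo -> agree -> bravo
i=4: L=golf, R=hotel=BASE -> take LEFT -> golf
i=5: BASE=kilo L=india R=alpha all differ -> CONFLICT
i=6: L=kilo, R=golf=BASE -> take LEFT -> kilo
Index 5 -> CONFLICT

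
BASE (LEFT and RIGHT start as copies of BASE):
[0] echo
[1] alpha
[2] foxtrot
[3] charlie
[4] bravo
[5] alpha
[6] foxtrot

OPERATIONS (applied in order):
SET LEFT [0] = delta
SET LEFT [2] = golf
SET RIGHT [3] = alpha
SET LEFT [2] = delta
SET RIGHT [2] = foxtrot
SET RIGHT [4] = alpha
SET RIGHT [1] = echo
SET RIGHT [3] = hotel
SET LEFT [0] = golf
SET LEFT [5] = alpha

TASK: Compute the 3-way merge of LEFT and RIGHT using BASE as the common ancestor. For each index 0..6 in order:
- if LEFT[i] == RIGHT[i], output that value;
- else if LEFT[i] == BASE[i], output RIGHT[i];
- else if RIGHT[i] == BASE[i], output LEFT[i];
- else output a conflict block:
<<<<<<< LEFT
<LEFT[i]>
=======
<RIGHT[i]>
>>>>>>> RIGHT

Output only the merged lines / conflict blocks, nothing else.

Final LEFT:  [golf, alpha, delta, charlie, bravo, alpha, foxtrot]
Final RIGHT: [echo, echo, foxtrot, hotel, alpha, alpha, foxtrot]
i=0: L=golf, R=echo=BASE -> take LEFT -> golf
i=1: L=alpha=BASE, R=echo -> take RIGHT -> echo
i=2: L=delta, R=foxtrot=BASE -> take LEFT -> delta
i=3: L=charlie=BASE, R=hotel -> take RIGHT -> hotel
i=4: L=bravo=BASE, R=alpha -> take RIGHT -> alpha
i=5: L=alpha R=alpha -> agree -> alpha
i=6: L=foxtrot R=foxtrot -> agree -> foxtrot

Answer: golf
echo
delta
hotel
alpha
alpha
foxtrot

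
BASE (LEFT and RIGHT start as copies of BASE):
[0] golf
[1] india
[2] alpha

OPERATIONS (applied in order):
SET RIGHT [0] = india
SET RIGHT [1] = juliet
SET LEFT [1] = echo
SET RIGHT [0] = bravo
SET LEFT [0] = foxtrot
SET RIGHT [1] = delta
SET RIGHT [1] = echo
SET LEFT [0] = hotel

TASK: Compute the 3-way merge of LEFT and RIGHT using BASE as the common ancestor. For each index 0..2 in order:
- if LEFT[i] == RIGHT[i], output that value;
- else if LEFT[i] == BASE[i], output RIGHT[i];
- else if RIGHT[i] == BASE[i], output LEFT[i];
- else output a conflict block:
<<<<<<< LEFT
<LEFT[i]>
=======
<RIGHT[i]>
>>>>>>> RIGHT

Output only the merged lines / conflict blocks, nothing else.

Final LEFT:  [hotel, echo, alpha]
Final RIGHT: [bravo, echo, alpha]
i=0: BASE=golf L=hotel R=bravo all differ -> CONFLICT
i=1: L=echo R=echo -> agree -> echo
i=2: L=alpha R=alpha -> agree -> alpha

Answer: <<<<<<< LEFT
hotel
=======
bravo
>>>>>>> RIGHT
echo
alpha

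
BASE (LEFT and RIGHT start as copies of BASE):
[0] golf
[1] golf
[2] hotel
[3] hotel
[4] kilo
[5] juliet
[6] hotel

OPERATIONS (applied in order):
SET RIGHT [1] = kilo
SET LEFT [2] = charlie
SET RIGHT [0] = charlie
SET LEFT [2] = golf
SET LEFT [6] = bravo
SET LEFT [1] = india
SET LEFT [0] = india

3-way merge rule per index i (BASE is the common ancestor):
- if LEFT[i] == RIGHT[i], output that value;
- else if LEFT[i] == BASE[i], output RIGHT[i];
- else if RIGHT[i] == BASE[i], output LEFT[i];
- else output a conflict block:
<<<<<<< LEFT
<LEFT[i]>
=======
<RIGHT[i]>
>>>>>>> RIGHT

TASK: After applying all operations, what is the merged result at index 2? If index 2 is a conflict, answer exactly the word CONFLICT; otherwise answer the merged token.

Answer: golf

Derivation:
Final LEFT:  [india, india, golf, hotel, kilo, juliet, bravo]
Final RIGHT: [charlie, kilo, hotel, hotel, kilo, juliet, hotel]
i=0: BASE=golf L=india R=charlie all differ -> CONFLICT
i=1: BASE=golf L=india R=kilo all differ -> CONFLICT
i=2: L=golf, R=hotel=BASE -> take LEFT -> golf
i=3: L=hotel R=hotel -> agree -> hotel
i=4: L=kilo R=kilo -> agree -> kilo
i=5: L=juliet R=juliet -> agree -> juliet
i=6: L=bravo, R=hotel=BASE -> take LEFT -> bravo
Index 2 -> golf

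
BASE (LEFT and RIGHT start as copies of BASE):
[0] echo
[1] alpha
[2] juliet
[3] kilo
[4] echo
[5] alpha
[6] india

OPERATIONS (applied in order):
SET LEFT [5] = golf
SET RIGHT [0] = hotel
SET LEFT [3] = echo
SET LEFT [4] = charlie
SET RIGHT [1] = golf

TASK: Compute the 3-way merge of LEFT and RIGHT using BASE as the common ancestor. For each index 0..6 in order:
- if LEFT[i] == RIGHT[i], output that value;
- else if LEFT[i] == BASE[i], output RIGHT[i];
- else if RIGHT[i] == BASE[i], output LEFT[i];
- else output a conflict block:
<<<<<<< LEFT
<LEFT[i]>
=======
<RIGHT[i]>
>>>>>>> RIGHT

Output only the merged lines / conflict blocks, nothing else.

Final LEFT:  [echo, alpha, juliet, echo, charlie, golf, india]
Final RIGHT: [hotel, golf, juliet, kilo, echo, alpha, india]
i=0: L=echo=BASE, R=hotel -> take RIGHT -> hotel
i=1: L=alpha=BASE, R=golf -> take RIGHT -> golf
i=2: L=juliet R=juliet -> agree -> juliet
i=3: L=echo, R=kilo=BASE -> take LEFT -> echo
i=4: L=charlie, R=echo=BASE -> take LEFT -> charlie
i=5: L=golf, R=alpha=BASE -> take LEFT -> golf
i=6: L=india R=india -> agree -> india

Answer: hotel
golf
juliet
echo
charlie
golf
india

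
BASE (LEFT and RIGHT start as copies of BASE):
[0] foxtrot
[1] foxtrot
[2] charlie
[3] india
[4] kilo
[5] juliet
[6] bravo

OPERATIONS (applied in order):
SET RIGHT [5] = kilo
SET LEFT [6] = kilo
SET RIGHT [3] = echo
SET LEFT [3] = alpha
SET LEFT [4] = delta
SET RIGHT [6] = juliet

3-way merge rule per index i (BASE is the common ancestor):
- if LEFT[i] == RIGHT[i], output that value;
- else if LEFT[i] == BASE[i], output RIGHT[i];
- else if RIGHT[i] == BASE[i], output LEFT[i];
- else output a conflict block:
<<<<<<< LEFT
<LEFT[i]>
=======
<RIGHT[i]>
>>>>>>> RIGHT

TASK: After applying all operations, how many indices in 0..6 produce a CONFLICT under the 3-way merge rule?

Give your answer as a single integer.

Answer: 2

Derivation:
Final LEFT:  [foxtrot, foxtrot, charlie, alpha, delta, juliet, kilo]
Final RIGHT: [foxtrot, foxtrot, charlie, echo, kilo, kilo, juliet]
i=0: L=foxtrot R=foxtrot -> agree -> foxtrot
i=1: L=foxtrot R=foxtrot -> agree -> foxtrot
i=2: L=charlie R=charlie -> agree -> charlie
i=3: BASE=india L=alpha R=echo all differ -> CONFLICT
i=4: L=delta, R=kilo=BASE -> take LEFT -> delta
i=5: L=juliet=BASE, R=kilo -> take RIGHT -> kilo
i=6: BASE=bravo L=kilo R=juliet all differ -> CONFLICT
Conflict count: 2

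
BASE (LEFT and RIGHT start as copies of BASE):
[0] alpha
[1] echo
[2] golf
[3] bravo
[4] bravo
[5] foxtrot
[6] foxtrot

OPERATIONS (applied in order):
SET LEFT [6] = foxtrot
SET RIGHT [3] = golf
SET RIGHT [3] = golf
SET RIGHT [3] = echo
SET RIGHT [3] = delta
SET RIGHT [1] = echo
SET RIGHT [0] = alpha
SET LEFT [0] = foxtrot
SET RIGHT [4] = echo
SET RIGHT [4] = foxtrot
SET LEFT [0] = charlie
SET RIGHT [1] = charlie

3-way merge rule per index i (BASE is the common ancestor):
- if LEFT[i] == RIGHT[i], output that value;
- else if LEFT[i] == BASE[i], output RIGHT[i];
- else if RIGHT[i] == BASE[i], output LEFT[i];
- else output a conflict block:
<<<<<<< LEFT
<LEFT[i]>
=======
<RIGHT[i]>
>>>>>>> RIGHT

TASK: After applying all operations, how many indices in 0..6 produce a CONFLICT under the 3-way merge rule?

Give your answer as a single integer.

Final LEFT:  [charlie, echo, golf, bravo, bravo, foxtrot, foxtrot]
Final RIGHT: [alpha, charlie, golf, delta, foxtrot, foxtrot, foxtrot]
i=0: L=charlie, R=alpha=BASE -> take LEFT -> charlie
i=1: L=echo=BASE, R=charlie -> take RIGHT -> charlie
i=2: L=golf R=golf -> agree -> golf
i=3: L=bravo=BASE, R=delta -> take RIGHT -> delta
i=4: L=bravo=BASE, R=foxtrot -> take RIGHT -> foxtrot
i=5: L=foxtrot R=foxtrot -> agree -> foxtrot
i=6: L=foxtrot R=foxtrot -> agree -> foxtrot
Conflict count: 0

Answer: 0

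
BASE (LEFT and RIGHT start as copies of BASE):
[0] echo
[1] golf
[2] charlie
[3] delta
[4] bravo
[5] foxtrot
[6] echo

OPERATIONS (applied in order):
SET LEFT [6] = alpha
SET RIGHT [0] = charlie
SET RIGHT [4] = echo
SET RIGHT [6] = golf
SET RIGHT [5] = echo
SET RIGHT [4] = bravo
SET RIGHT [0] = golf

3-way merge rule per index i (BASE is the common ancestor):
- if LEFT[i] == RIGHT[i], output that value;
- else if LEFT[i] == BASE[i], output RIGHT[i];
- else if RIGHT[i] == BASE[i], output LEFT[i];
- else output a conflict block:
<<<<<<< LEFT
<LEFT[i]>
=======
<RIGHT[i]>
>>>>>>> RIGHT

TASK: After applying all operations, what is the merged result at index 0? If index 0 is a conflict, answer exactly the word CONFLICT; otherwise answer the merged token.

Answer: golf

Derivation:
Final LEFT:  [echo, golf, charlie, delta, bravo, foxtrot, alpha]
Final RIGHT: [golf, golf, charlie, delta, bravo, echo, golf]
i=0: L=echo=BASE, R=golf -> take RIGHT -> golf
i=1: L=golf R=golf -> agree -> golf
i=2: L=charlie R=charlie -> agree -> charlie
i=3: L=delta R=delta -> agree -> delta
i=4: L=bravo R=bravo -> agree -> bravo
i=5: L=foxtrot=BASE, R=echo -> take RIGHT -> echo
i=6: BASE=echo L=alpha R=golf all differ -> CONFLICT
Index 0 -> golf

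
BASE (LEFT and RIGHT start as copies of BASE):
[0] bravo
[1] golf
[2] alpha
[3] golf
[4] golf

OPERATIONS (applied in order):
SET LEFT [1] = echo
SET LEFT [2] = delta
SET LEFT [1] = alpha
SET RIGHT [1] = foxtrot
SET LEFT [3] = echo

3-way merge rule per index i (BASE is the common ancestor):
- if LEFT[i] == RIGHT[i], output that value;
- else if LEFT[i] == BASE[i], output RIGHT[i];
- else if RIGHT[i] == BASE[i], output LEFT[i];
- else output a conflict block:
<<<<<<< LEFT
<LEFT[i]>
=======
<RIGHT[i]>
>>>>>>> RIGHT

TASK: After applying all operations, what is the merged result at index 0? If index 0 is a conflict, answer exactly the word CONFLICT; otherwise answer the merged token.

Final LEFT:  [bravo, alpha, delta, echo, golf]
Final RIGHT: [bravo, foxtrot, alpha, golf, golf]
i=0: L=bravo R=bravo -> agree -> bravo
i=1: BASE=golf L=alpha R=foxtrot all differ -> CONFLICT
i=2: L=delta, R=alpha=BASE -> take LEFT -> delta
i=3: L=echo, R=golf=BASE -> take LEFT -> echo
i=4: L=golf R=golf -> agree -> golf
Index 0 -> bravo

Answer: bravo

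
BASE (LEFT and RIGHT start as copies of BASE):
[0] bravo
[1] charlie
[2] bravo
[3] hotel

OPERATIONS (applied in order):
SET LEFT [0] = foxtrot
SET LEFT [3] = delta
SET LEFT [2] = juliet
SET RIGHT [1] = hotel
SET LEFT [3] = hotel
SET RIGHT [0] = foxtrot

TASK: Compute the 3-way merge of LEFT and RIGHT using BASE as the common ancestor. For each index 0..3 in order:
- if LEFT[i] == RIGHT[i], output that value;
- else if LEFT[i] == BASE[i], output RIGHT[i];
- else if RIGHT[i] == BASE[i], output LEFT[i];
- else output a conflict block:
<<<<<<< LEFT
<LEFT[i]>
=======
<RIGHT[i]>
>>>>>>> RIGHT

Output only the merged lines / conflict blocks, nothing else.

Final LEFT:  [foxtrot, charlie, juliet, hotel]
Final RIGHT: [foxtrot, hotel, bravo, hotel]
i=0: L=foxtrot R=foxtrot -> agree -> foxtrot
i=1: L=charlie=BASE, R=hotel -> take RIGHT -> hotel
i=2: L=juliet, R=bravo=BASE -> take LEFT -> juliet
i=3: L=hotel R=hotel -> agree -> hotel

Answer: foxtrot
hotel
juliet
hotel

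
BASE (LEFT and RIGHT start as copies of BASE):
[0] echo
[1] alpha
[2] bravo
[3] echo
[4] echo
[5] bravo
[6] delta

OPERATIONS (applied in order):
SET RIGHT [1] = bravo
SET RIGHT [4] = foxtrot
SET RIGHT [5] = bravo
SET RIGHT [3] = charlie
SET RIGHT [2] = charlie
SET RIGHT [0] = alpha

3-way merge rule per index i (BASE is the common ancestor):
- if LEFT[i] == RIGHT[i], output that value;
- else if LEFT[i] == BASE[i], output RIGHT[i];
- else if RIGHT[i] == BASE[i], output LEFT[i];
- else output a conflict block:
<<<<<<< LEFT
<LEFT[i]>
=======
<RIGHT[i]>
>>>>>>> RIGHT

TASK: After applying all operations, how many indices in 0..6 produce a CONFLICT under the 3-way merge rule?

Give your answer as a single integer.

Answer: 0

Derivation:
Final LEFT:  [echo, alpha, bravo, echo, echo, bravo, delta]
Final RIGHT: [alpha, bravo, charlie, charlie, foxtrot, bravo, delta]
i=0: L=echo=BASE, R=alpha -> take RIGHT -> alpha
i=1: L=alpha=BASE, R=bravo -> take RIGHT -> bravo
i=2: L=bravo=BASE, R=charlie -> take RIGHT -> charlie
i=3: L=echo=BASE, R=charlie -> take RIGHT -> charlie
i=4: L=echo=BASE, R=foxtrot -> take RIGHT -> foxtrot
i=5: L=bravo R=bravo -> agree -> bravo
i=6: L=delta R=delta -> agree -> delta
Conflict count: 0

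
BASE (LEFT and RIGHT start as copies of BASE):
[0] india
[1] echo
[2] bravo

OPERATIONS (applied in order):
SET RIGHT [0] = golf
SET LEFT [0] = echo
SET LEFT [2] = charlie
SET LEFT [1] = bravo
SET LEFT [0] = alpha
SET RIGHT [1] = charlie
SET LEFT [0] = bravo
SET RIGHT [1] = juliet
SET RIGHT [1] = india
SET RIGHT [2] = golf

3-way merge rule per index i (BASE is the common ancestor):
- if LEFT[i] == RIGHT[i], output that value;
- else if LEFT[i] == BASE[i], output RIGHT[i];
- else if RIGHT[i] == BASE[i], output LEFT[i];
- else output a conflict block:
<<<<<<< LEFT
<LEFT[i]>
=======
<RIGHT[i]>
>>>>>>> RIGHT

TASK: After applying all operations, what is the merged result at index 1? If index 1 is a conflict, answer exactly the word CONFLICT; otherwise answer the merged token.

Final LEFT:  [bravo, bravo, charlie]
Final RIGHT: [golf, india, golf]
i=0: BASE=india L=bravo R=golf all differ -> CONFLICT
i=1: BASE=echo L=bravo R=india all differ -> CONFLICT
i=2: BASE=bravo L=charlie R=golf all differ -> CONFLICT
Index 1 -> CONFLICT

Answer: CONFLICT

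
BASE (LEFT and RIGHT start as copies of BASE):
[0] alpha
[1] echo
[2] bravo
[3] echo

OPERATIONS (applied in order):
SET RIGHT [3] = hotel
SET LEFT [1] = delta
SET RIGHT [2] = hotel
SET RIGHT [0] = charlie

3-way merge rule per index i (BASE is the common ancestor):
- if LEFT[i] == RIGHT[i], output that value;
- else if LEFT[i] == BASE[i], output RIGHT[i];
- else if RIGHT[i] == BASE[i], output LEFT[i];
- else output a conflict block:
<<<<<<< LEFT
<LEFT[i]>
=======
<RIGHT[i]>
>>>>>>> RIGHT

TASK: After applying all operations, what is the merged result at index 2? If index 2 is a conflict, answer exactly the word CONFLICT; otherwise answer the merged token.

Final LEFT:  [alpha, delta, bravo, echo]
Final RIGHT: [charlie, echo, hotel, hotel]
i=0: L=alpha=BASE, R=charlie -> take RIGHT -> charlie
i=1: L=delta, R=echo=BASE -> take LEFT -> delta
i=2: L=bravo=BASE, R=hotel -> take RIGHT -> hotel
i=3: L=echo=BASE, R=hotel -> take RIGHT -> hotel
Index 2 -> hotel

Answer: hotel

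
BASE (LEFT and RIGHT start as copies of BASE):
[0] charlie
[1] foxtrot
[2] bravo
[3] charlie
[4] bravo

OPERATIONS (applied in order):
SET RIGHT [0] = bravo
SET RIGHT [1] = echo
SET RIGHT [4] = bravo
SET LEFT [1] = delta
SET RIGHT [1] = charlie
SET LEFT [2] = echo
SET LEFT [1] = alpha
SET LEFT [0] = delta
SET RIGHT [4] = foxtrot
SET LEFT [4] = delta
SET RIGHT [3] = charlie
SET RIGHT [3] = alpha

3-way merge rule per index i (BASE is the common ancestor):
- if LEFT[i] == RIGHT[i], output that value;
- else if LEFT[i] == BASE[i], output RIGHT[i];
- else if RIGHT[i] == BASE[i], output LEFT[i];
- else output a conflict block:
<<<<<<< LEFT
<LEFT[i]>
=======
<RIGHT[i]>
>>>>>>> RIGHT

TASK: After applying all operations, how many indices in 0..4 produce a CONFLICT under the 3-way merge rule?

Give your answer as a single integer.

Answer: 3

Derivation:
Final LEFT:  [delta, alpha, echo, charlie, delta]
Final RIGHT: [bravo, charlie, bravo, alpha, foxtrot]
i=0: BASE=charlie L=delta R=bravo all differ -> CONFLICT
i=1: BASE=foxtrot L=alpha R=charlie all differ -> CONFLICT
i=2: L=echo, R=bravo=BASE -> take LEFT -> echo
i=3: L=charlie=BASE, R=alpha -> take RIGHT -> alpha
i=4: BASE=bravo L=delta R=foxtrot all differ -> CONFLICT
Conflict count: 3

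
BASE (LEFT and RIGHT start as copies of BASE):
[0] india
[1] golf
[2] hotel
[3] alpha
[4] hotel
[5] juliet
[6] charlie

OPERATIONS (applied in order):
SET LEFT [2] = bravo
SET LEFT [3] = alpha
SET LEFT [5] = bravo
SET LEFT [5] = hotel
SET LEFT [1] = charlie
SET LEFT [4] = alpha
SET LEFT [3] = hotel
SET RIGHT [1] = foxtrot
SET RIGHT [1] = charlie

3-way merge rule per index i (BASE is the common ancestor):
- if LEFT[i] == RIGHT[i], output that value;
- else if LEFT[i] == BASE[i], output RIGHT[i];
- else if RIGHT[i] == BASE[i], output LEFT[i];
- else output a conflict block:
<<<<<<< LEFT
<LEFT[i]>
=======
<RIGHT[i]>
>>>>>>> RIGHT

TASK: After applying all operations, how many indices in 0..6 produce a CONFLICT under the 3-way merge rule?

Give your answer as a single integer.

Final LEFT:  [india, charlie, bravo, hotel, alpha, hotel, charlie]
Final RIGHT: [india, charlie, hotel, alpha, hotel, juliet, charlie]
i=0: L=india R=india -> agree -> india
i=1: L=charlie R=charlie -> agree -> charlie
i=2: L=bravo, R=hotel=BASE -> take LEFT -> bravo
i=3: L=hotel, R=alpha=BASE -> take LEFT -> hotel
i=4: L=alpha, R=hotel=BASE -> take LEFT -> alpha
i=5: L=hotel, R=juliet=BASE -> take LEFT -> hotel
i=6: L=charlie R=charlie -> agree -> charlie
Conflict count: 0

Answer: 0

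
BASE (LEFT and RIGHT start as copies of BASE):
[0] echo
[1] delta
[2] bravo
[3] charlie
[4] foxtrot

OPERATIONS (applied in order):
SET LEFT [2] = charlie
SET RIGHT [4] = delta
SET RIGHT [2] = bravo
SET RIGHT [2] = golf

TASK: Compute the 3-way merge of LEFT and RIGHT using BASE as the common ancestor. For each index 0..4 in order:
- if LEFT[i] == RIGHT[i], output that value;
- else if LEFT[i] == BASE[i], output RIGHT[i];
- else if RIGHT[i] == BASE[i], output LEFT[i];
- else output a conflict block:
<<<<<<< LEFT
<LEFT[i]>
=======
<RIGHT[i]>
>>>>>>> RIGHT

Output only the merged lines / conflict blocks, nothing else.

Answer: echo
delta
<<<<<<< LEFT
charlie
=======
golf
>>>>>>> RIGHT
charlie
delta

Derivation:
Final LEFT:  [echo, delta, charlie, charlie, foxtrot]
Final RIGHT: [echo, delta, golf, charlie, delta]
i=0: L=echo R=echo -> agree -> echo
i=1: L=delta R=delta -> agree -> delta
i=2: BASE=bravo L=charlie R=golf all differ -> CONFLICT
i=3: L=charlie R=charlie -> agree -> charlie
i=4: L=foxtrot=BASE, R=delta -> take RIGHT -> delta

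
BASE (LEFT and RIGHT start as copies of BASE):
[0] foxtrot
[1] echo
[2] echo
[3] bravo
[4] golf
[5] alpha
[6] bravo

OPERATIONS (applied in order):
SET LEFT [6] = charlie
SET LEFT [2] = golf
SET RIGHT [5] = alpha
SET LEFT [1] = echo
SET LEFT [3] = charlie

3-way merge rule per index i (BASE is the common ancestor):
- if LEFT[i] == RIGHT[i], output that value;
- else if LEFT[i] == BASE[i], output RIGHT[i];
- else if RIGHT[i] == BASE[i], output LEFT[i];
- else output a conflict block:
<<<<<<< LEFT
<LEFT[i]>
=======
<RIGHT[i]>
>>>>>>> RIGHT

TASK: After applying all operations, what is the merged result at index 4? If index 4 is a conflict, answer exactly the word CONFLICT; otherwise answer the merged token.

Answer: golf

Derivation:
Final LEFT:  [foxtrot, echo, golf, charlie, golf, alpha, charlie]
Final RIGHT: [foxtrot, echo, echo, bravo, golf, alpha, bravo]
i=0: L=foxtrot R=foxtrot -> agree -> foxtrot
i=1: L=echo R=echo -> agree -> echo
i=2: L=golf, R=echo=BASE -> take LEFT -> golf
i=3: L=charlie, R=bravo=BASE -> take LEFT -> charlie
i=4: L=golf R=golf -> agree -> golf
i=5: L=alpha R=alpha -> agree -> alpha
i=6: L=charlie, R=bravo=BASE -> take LEFT -> charlie
Index 4 -> golf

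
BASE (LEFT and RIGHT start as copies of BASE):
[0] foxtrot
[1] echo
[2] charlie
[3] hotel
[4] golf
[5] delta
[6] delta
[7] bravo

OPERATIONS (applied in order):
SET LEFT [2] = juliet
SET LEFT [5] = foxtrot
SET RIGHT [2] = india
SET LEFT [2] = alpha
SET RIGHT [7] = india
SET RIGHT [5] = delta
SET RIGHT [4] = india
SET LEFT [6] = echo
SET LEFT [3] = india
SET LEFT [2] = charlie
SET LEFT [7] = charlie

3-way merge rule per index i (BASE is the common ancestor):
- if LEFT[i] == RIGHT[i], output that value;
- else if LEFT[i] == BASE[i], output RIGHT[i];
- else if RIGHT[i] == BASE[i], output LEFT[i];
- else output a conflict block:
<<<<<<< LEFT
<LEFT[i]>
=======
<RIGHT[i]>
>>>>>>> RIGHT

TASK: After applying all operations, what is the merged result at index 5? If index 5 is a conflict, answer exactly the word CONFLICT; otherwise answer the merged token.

Final LEFT:  [foxtrot, echo, charlie, india, golf, foxtrot, echo, charlie]
Final RIGHT: [foxtrot, echo, india, hotel, india, delta, delta, india]
i=0: L=foxtrot R=foxtrot -> agree -> foxtrot
i=1: L=echo R=echo -> agree -> echo
i=2: L=charlie=BASE, R=india -> take RIGHT -> india
i=3: L=india, R=hotel=BASE -> take LEFT -> india
i=4: L=golf=BASE, R=india -> take RIGHT -> india
i=5: L=foxtrot, R=delta=BASE -> take LEFT -> foxtrot
i=6: L=echo, R=delta=BASE -> take LEFT -> echo
i=7: BASE=bravo L=charlie R=india all differ -> CONFLICT
Index 5 -> foxtrot

Answer: foxtrot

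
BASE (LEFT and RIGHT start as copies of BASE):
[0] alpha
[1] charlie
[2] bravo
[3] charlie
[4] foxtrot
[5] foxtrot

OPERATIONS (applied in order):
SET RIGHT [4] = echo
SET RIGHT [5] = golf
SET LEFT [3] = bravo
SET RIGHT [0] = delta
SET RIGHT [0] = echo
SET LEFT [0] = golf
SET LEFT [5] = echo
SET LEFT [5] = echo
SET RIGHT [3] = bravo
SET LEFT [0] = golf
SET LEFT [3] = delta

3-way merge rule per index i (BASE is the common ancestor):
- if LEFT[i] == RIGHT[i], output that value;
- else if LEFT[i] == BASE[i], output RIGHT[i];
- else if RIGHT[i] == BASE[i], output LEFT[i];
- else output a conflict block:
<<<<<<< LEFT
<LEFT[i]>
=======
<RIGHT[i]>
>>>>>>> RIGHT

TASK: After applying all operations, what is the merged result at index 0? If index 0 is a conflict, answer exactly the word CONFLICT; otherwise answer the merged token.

Answer: CONFLICT

Derivation:
Final LEFT:  [golf, charlie, bravo, delta, foxtrot, echo]
Final RIGHT: [echo, charlie, bravo, bravo, echo, golf]
i=0: BASE=alpha L=golf R=echo all differ -> CONFLICT
i=1: L=charlie R=charlie -> agree -> charlie
i=2: L=bravo R=bravo -> agree -> bravo
i=3: BASE=charlie L=delta R=bravo all differ -> CONFLICT
i=4: L=foxtrot=BASE, R=echo -> take RIGHT -> echo
i=5: BASE=foxtrot L=echo R=golf all differ -> CONFLICT
Index 0 -> CONFLICT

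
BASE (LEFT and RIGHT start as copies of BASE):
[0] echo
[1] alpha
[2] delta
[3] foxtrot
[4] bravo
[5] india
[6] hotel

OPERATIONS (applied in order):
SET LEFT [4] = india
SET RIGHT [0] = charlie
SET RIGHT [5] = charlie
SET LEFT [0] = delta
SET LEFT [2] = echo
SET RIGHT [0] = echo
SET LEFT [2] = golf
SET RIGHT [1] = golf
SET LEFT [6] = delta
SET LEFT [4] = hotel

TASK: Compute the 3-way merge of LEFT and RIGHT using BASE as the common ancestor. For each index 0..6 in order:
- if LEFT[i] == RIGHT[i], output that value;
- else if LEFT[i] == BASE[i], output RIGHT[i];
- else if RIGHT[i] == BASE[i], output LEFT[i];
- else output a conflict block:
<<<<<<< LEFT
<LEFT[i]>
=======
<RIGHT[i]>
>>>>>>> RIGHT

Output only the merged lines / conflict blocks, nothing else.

Final LEFT:  [delta, alpha, golf, foxtrot, hotel, india, delta]
Final RIGHT: [echo, golf, delta, foxtrot, bravo, charlie, hotel]
i=0: L=delta, R=echo=BASE -> take LEFT -> delta
i=1: L=alpha=BASE, R=golf -> take RIGHT -> golf
i=2: L=golf, R=delta=BASE -> take LEFT -> golf
i=3: L=foxtrot R=foxtrot -> agree -> foxtrot
i=4: L=hotel, R=bravo=BASE -> take LEFT -> hotel
i=5: L=india=BASE, R=charlie -> take RIGHT -> charlie
i=6: L=delta, R=hotel=BASE -> take LEFT -> delta

Answer: delta
golf
golf
foxtrot
hotel
charlie
delta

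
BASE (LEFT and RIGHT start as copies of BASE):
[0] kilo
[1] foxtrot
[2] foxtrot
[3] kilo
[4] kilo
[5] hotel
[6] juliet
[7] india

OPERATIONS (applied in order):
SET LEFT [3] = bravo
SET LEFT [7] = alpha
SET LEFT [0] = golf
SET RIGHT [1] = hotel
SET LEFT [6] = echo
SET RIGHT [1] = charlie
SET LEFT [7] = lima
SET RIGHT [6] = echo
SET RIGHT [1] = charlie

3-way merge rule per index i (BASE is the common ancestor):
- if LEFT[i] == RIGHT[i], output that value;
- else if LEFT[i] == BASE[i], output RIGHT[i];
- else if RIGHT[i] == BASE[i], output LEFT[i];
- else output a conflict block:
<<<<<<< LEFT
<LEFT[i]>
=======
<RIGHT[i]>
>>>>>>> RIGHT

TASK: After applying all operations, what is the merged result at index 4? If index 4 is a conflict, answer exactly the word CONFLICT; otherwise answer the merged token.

Final LEFT:  [golf, foxtrot, foxtrot, bravo, kilo, hotel, echo, lima]
Final RIGHT: [kilo, charlie, foxtrot, kilo, kilo, hotel, echo, india]
i=0: L=golf, R=kilo=BASE -> take LEFT -> golf
i=1: L=foxtrot=BASE, R=charlie -> take RIGHT -> charlie
i=2: L=foxtrot R=foxtrot -> agree -> foxtrot
i=3: L=bravo, R=kilo=BASE -> take LEFT -> bravo
i=4: L=kilo R=kilo -> agree -> kilo
i=5: L=hotel R=hotel -> agree -> hotel
i=6: L=echo R=echo -> agree -> echo
i=7: L=lima, R=india=BASE -> take LEFT -> lima
Index 4 -> kilo

Answer: kilo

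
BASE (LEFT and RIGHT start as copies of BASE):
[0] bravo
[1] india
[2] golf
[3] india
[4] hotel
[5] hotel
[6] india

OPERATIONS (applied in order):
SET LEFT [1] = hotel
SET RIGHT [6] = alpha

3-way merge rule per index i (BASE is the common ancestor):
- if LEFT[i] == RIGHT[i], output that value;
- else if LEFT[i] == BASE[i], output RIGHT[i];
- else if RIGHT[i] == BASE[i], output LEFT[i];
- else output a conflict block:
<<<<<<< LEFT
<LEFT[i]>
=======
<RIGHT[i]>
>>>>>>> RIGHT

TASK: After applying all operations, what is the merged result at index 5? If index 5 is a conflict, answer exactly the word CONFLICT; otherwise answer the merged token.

Answer: hotel

Derivation:
Final LEFT:  [bravo, hotel, golf, india, hotel, hotel, india]
Final RIGHT: [bravo, india, golf, india, hotel, hotel, alpha]
i=0: L=bravo R=bravo -> agree -> bravo
i=1: L=hotel, R=india=BASE -> take LEFT -> hotel
i=2: L=golf R=golf -> agree -> golf
i=3: L=india R=india -> agree -> india
i=4: L=hotel R=hotel -> agree -> hotel
i=5: L=hotel R=hotel -> agree -> hotel
i=6: L=india=BASE, R=alpha -> take RIGHT -> alpha
Index 5 -> hotel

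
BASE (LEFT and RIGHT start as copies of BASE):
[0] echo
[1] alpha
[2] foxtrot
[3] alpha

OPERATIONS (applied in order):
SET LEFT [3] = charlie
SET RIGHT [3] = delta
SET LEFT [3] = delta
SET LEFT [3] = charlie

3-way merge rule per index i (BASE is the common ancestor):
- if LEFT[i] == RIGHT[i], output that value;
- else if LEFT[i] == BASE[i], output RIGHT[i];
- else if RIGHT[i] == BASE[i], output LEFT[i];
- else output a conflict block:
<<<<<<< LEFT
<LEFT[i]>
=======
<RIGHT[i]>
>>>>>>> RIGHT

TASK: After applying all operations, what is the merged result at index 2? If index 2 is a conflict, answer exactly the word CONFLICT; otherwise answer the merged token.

Final LEFT:  [echo, alpha, foxtrot, charlie]
Final RIGHT: [echo, alpha, foxtrot, delta]
i=0: L=echo R=echo -> agree -> echo
i=1: L=alpha R=alpha -> agree -> alpha
i=2: L=foxtrot R=foxtrot -> agree -> foxtrot
i=3: BASE=alpha L=charlie R=delta all differ -> CONFLICT
Index 2 -> foxtrot

Answer: foxtrot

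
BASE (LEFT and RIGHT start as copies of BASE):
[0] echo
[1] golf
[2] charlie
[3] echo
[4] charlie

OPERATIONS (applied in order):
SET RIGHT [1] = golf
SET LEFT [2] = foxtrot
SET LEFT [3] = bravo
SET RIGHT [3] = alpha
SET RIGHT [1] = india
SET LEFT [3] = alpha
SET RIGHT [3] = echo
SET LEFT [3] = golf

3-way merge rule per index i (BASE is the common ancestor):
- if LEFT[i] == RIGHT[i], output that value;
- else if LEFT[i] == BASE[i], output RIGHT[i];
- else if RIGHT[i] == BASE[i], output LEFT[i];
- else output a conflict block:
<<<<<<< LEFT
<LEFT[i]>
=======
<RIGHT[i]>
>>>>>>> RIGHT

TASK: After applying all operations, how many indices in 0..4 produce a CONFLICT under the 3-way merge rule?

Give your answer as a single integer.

Final LEFT:  [echo, golf, foxtrot, golf, charlie]
Final RIGHT: [echo, india, charlie, echo, charlie]
i=0: L=echo R=echo -> agree -> echo
i=1: L=golf=BASE, R=india -> take RIGHT -> india
i=2: L=foxtrot, R=charlie=BASE -> take LEFT -> foxtrot
i=3: L=golf, R=echo=BASE -> take LEFT -> golf
i=4: L=charlie R=charlie -> agree -> charlie
Conflict count: 0

Answer: 0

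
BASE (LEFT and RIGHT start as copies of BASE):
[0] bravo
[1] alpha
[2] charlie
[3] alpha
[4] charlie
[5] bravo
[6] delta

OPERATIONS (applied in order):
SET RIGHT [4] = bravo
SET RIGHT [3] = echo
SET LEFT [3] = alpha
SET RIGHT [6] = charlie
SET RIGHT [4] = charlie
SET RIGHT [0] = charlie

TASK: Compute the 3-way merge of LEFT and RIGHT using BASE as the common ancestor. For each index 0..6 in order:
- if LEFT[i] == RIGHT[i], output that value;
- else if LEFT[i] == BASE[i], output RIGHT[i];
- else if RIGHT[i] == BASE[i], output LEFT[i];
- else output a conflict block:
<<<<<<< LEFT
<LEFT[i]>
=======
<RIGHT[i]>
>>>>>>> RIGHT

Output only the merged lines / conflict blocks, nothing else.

Answer: charlie
alpha
charlie
echo
charlie
bravo
charlie

Derivation:
Final LEFT:  [bravo, alpha, charlie, alpha, charlie, bravo, delta]
Final RIGHT: [charlie, alpha, charlie, echo, charlie, bravo, charlie]
i=0: L=bravo=BASE, R=charlie -> take RIGHT -> charlie
i=1: L=alpha R=alpha -> agree -> alpha
i=2: L=charlie R=charlie -> agree -> charlie
i=3: L=alpha=BASE, R=echo -> take RIGHT -> echo
i=4: L=charlie R=charlie -> agree -> charlie
i=5: L=bravo R=bravo -> agree -> bravo
i=6: L=delta=BASE, R=charlie -> take RIGHT -> charlie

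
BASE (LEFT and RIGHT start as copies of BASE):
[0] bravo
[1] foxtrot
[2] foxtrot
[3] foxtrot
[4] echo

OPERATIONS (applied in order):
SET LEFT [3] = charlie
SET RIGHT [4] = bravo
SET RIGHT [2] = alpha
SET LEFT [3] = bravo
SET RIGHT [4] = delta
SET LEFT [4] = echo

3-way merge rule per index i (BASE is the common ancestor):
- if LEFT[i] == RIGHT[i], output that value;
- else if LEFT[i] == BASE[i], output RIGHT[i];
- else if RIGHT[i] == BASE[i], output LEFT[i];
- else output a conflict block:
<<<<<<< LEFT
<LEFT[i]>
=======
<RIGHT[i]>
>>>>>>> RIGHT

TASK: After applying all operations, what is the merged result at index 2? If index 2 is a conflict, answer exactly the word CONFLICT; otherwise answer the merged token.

Answer: alpha

Derivation:
Final LEFT:  [bravo, foxtrot, foxtrot, bravo, echo]
Final RIGHT: [bravo, foxtrot, alpha, foxtrot, delta]
i=0: L=bravo R=bravo -> agree -> bravo
i=1: L=foxtrot R=foxtrot -> agree -> foxtrot
i=2: L=foxtrot=BASE, R=alpha -> take RIGHT -> alpha
i=3: L=bravo, R=foxtrot=BASE -> take LEFT -> bravo
i=4: L=echo=BASE, R=delta -> take RIGHT -> delta
Index 2 -> alpha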